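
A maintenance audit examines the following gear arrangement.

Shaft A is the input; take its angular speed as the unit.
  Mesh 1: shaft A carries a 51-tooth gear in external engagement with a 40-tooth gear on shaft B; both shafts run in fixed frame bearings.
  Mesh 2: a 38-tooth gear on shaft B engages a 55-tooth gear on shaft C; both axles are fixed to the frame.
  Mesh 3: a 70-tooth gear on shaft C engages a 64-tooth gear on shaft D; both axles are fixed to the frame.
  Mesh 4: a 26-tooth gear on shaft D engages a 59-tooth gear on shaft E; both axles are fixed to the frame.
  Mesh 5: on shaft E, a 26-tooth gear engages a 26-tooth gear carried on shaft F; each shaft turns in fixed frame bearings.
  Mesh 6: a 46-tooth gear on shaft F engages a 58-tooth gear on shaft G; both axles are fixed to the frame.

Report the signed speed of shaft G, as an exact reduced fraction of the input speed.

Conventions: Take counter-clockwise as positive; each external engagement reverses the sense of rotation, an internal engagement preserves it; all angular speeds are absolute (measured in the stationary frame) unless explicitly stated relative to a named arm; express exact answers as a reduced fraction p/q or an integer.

2028117/6022720

6-mesh fixed-axis compound train (all bearings frame-fixed)
mesh 1 [51T→40T]: |ω|/ω_in = 1×51/40 = 51/40, sense flips to −
mesh 2 [38T→55T]: |ω|/ω_in = (51/40)×38/55 = 969/1100, sense flips to +
mesh 3 [70T→64T]: |ω|/ω_in = (969/1100)×70/64 = 6783/7040, sense flips to −
mesh 4 [26T→59T]: |ω|/ω_in = (6783/7040)×26/59 = 88179/207680, sense flips to +
mesh 5 [26T→26T]: |ω|/ω_in = (88179/207680)×26/26 = 88179/207680, sense flips to −
mesh 6 [46T→58T]: |ω|/ω_in = (88179/207680)×46/58 = 2028117/6022720, sense flips to +
signed output speed (× input speed) = 2028117/6022720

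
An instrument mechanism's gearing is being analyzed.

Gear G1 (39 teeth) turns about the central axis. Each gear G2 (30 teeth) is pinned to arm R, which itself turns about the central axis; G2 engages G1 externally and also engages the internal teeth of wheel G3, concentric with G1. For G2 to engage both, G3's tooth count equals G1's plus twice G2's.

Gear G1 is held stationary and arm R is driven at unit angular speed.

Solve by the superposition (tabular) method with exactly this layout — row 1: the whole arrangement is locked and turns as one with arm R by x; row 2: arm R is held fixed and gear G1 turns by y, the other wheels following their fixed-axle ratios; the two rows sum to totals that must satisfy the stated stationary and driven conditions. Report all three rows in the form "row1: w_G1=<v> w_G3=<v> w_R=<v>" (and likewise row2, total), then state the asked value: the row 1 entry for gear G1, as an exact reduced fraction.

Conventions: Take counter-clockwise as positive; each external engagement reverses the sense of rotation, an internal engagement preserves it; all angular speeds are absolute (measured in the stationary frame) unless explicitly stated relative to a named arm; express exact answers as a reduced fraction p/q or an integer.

planetary set (39T centre, 30T on arm, 99T internal) — Willis relation
superposition row 1 [locked train]: every member turns x
row 2 — arm fixed, fixed-axis ratios: sun y, ring −(39/99)·y, arm 0
boundary: total ω_sun = x + y = 0 and total ω_arm = x = 1  ⇒  y = -1, x = 1
row 2 ring = −(39/99)·(-1) = 13/33
totals (row 1 + row 2): sun 1 + (-1) = 0, ring 1 + 13/33 = 46/33, arm 1 + 0 = 1
asked cell (row1, sun) = 1

row1: w_G1=1 w_G3=1 w_R=1
row2: w_G1=-1 w_G3=13/33 w_R=0
total: w_G1=0 w_G3=46/33 w_R=1
asked value: 1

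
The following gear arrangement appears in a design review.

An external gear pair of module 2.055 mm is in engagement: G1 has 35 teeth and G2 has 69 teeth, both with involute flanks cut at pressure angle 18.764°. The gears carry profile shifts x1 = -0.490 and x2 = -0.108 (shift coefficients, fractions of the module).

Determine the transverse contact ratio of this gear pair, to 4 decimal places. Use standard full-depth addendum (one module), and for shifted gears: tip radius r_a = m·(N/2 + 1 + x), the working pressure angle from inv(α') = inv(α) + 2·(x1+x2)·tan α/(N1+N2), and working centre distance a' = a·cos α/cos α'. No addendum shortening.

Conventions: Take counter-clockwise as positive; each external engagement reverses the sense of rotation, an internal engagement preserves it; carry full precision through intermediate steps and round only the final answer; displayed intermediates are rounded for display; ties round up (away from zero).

2.0292

recognized (one external pair, fixed centres): single-mesh tooth geometry, m = 2.055, N1 = 35, N2 = 69
base radii: r_b1 = 34.051149, r_b2 = 67.129408
tip radii: r_a1 = 37.010550, r_a2 = 72.730560
inv(α') = inv(18.764°) + 2·(-0.490-0.108)·tan α/(35+69) = 0.00832634  ⇒  α' = 16.55996°
a' = a·cos α / cos α' = 106.8600·cos 18.764°/cos 16.55996° = 105.558932
action lengths: √(r_a1²−r_b1²) = 14.501726, √(r_a2²−r_b2²) = 27.988871
base pitch p_b = π·m·cos α = 6.112848
CR = (14.501726 + 27.988871 − 105.558932·sin 16.55996°)/6.112848 = 2.029224
contact ratio ≈ 2.0292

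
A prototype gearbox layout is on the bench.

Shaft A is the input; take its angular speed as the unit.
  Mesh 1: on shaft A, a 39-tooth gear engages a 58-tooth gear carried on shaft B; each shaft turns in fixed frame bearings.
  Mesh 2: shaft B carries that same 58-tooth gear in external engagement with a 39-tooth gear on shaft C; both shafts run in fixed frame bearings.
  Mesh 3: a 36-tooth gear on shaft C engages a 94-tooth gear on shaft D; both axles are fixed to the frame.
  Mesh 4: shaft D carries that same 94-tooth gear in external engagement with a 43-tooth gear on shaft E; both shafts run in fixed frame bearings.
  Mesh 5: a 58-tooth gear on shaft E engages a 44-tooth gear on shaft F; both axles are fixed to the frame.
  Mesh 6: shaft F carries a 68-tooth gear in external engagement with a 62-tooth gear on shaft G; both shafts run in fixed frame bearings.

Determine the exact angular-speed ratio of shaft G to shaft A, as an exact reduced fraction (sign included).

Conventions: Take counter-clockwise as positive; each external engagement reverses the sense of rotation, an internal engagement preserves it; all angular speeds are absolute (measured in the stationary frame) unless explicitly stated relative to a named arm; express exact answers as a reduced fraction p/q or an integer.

17748/14663

class = fixed-axis compound train [6 meshes; 6 ratios multiply, 6 sense flips]
mesh 1 [39T→58T]: running ratio 39/58, sense −
mesh 2 [58T→39T]: running ratio 1, sense +
mesh 3 [36T→94T]: running ratio 18/47, sense −
mesh 4 [94T→43T]: running ratio 36/43, sense +
mesh 5 [58T→44T]: running ratio 522/473, sense −
mesh 6 [68T→62T]: running ratio 17748/14663, sense +
ω_out/ω_in = 17748/14663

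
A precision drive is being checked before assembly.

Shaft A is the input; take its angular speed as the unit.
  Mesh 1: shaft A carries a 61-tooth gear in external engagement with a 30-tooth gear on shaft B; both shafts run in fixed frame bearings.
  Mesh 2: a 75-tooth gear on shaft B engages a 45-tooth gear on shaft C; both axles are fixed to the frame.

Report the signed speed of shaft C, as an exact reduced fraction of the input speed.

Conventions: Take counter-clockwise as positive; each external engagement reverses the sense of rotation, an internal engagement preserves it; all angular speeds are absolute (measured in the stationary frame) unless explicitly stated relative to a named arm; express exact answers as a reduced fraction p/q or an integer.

2-mesh fixed-axis compound train (all bearings frame-fixed)
mesh 1 [61T→30T]: |ω|/ω_in = 1×61/30 = 61/30, sense flips to −
mesh 2 [75T→45T]: |ω|/ω_in = (61/30)×75/45 = 61/18, sense flips to +
signed output speed (× input speed) = 61/18

61/18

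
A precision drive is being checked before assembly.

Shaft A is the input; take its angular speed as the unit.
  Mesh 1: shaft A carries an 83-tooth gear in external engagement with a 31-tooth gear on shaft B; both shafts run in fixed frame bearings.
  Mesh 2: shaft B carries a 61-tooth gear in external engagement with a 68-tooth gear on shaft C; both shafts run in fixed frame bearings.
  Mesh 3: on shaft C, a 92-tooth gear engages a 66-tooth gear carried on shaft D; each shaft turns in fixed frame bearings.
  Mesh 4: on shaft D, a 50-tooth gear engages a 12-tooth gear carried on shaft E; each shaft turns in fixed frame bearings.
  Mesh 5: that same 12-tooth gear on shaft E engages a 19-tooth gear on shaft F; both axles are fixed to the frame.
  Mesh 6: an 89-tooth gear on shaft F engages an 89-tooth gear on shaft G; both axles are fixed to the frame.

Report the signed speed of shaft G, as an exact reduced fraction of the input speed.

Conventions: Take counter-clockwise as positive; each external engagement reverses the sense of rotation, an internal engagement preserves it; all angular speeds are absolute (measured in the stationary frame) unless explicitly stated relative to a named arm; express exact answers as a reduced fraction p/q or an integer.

2911225/330429

6-mesh fixed-axis compound train (all bearings frame-fixed)
mesh 1 [83T→31T]: |ω|/ω_in = 1×83/31 = 83/31, sense flips to −
mesh 2 [61T→68T]: |ω|/ω_in = (83/31)×61/68 = 5063/2108, sense flips to +
mesh 3 [92T→66T]: |ω|/ω_in = (5063/2108)×92/66 = 116449/34782, sense flips to −
mesh 4 [50T→12T]: |ω|/ω_in = (116449/34782)×50/12 = 2911225/208692, sense flips to +
mesh 5 [12T→19T]: |ω|/ω_in = (2911225/208692)×12/19 = 2911225/330429, sense flips to −
mesh 6 [89T→89T]: |ω|/ω_in = (2911225/330429)×89/89 = 2911225/330429, sense flips to +
signed output speed (× input speed) = 2911225/330429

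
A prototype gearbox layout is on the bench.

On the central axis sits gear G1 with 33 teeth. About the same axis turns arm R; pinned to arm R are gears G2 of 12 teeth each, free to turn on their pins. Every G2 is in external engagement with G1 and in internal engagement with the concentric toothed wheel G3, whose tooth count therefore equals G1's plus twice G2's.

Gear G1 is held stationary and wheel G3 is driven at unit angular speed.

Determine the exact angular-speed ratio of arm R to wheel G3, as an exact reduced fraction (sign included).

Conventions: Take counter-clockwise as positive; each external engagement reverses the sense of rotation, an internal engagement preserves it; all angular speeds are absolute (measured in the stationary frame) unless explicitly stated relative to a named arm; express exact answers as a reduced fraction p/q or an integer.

recognized (axles ride arm R): planetary set, 33/12/57 teeth
ring teeth: 33 + 2·12 = 57
33(ω_sun−ω_arm) = −57(ω_ring−ω_arm),  ω_sun = 0, ω_ring = 1
33(0−ω_arm) = −57(1−ω_arm)  ⇒  90·ω_arm = 57  ⇒  ω_arm = 19/30
ω_out/ω_in = 19/30

19/30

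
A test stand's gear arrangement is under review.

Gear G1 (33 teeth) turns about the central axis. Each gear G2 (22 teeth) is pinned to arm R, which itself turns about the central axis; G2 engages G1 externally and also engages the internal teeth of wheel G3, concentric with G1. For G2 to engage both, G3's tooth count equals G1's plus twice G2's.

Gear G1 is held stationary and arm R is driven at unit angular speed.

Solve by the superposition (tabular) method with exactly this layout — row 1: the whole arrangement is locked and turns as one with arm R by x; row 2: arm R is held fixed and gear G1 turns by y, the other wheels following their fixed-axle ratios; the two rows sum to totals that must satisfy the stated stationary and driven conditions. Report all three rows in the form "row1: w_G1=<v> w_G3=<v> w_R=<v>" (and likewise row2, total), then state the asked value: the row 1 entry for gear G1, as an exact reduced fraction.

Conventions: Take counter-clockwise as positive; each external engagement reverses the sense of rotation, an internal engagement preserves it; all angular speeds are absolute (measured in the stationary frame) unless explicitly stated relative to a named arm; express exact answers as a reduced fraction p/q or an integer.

row1: w_G1=1 w_G3=1 w_R=1
row2: w_G1=-1 w_G3=3/7 w_R=0
total: w_G1=0 w_G3=10/7 w_R=1
asked value: 1

class = planetary set [G3 = 33+2·22 = 77; Willis about the carrier]
superposition row 1 [locked train]: every member turns x
superposition row 2 [arm held]: sun y, ring −(33/77)·y, arm 0
boundary: total ω_sun = x + y = 0 and total ω_arm = x = 1  ⇒  y = -1, x = 1
row 2 ring = −(33/77)·(-1) = 3/7
totals (row 1 + row 2): sun 1 + (-1) = 0, ring 1 + 3/7 = 10/7, arm 1 + 0 = 1
asked cell (row1, sun) = 1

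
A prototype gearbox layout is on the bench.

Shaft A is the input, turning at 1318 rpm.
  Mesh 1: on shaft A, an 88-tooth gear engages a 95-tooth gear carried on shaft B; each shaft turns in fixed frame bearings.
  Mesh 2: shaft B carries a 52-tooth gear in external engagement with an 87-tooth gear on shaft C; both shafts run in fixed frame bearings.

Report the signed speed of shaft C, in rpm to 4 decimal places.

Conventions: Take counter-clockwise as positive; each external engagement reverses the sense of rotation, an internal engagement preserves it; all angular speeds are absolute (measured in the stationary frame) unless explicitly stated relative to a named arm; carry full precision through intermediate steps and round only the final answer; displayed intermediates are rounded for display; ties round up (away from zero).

+729.7239 rpm

topology: fixed-axis compound train — 2 meshes, A→C
mesh 1 [88T→95T]: ω = 1318.0000×88/95 = 1220.8842 rpm, sense flips to −
mesh 2 [52T→87T]: ω = 1220.8842×52/87 = 729.7239 rpm, sense flips to +
signed output speed = +729.7239 rpm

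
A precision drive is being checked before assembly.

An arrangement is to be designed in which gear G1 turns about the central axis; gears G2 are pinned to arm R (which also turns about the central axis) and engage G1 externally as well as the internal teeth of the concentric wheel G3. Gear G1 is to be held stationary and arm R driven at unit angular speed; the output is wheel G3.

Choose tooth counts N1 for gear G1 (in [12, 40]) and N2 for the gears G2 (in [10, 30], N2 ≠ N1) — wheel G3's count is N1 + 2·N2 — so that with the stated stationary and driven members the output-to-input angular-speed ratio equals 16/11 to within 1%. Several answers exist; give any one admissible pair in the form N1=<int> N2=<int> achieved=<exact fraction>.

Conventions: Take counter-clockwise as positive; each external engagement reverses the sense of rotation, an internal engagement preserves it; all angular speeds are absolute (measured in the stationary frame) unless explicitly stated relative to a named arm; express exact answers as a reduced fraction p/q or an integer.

topology: planetary set — design target 16/11, arm = carrier (Willis)
Willis with ω_sun = 0: ω_ring/ω_arm = (N1+N3)/N3; set equal to 16/11  ⇒  N3/N1 = 1/(16/11 − 1) = 11/5
N3 = N1 + 2·N2  ⇒  N2/N1 = (N3/N1 − 1)/2 = (11/5 − 1)/2 = 3/5
smallest multiple with N1 ≥ 12 and N2 ≥ 10: k = 4  ⇒  N1 = 4·5 = 20, N2 = 4·3 = 12 (N1 ≤ 40, N2 ≤ 30, N2 ≠ N1 ✓), N3 = 20 + 2·12 = 44
check: (N1+N3)/N3 with N1 = 20, N3 = 44 gives 16/11; |achieved − target| = 0 ≤ 4/275 ✓

N1=20 N2=12 achieved=16/11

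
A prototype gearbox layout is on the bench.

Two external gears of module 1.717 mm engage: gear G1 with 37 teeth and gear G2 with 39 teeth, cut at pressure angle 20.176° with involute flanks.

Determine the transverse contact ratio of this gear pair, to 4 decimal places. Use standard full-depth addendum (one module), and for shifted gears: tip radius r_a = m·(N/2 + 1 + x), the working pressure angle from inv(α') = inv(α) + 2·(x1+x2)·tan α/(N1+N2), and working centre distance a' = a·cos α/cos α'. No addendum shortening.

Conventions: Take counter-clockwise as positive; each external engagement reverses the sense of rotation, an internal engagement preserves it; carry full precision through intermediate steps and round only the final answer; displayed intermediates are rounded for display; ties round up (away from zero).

class = single-mesh tooth geometry [involute pair 37T × 39T, m = 1.717]
base radii: r_b1 = 29.815353, r_b2 = 31.426994
tip radii: r_a1 = 33.481500, r_a2 = 35.198500
no profile shift: α' = α, a' = a
action lengths: √(r_a1²−r_b1²) = 15.233369, √(r_a2²−r_b2²) = 15.851765
base pitch p_b = π·m·cos α = 5.063119
CR = (15.233369 + 15.851765 − 65.246000·sin 20.17600°)/5.063119 = 1.694896
contact ratio ≈ 1.6949

1.6949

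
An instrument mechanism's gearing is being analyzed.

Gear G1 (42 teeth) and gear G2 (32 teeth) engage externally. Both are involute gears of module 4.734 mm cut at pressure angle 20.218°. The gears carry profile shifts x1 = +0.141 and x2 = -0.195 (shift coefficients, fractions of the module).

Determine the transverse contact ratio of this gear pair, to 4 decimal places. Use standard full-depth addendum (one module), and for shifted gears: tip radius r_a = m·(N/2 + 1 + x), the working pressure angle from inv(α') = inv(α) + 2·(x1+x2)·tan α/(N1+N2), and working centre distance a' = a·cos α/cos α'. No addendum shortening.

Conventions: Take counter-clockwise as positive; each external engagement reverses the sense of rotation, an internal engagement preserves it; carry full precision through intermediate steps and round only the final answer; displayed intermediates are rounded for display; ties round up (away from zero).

1.7008

recognized (one external pair, fixed centres): single-mesh tooth geometry, m = 4.734, N1 = 42, N2 = 32
base radii: r_b1 = 93.288556, r_b2 = 71.076995
tip radii: r_a1 = 104.815494, r_a2 = 79.554870
inv(α') = inv(20.218°) + 2·(+0.141-0.195)·tan α/(42+32) = 0.01487692  ⇒  α' = 19.98812°
a' = a·cos α / cos α' = 175.1580·cos 20.218°/cos 19.98812° = 174.900966
action lengths: √(r_a1²−r_b1²) = 47.786327, √(r_a2²−r_b2²) = 35.735669
base pitch p_b = π·m·cos α = 13.955935
CR = (47.786327 + 35.735669 − 174.900966·sin 19.98812°)/13.955935 = 1.700813
contact ratio ≈ 1.7008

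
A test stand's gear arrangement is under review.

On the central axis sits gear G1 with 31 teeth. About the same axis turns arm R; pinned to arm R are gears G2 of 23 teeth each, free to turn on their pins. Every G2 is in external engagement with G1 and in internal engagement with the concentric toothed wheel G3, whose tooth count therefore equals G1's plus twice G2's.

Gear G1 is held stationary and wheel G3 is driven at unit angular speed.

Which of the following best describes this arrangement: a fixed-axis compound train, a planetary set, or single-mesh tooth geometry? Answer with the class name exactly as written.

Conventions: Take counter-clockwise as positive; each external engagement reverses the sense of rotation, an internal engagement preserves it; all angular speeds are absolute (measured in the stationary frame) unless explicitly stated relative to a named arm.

planetary set

topology: planetary set — G1 31T / G2 23T / G3 77T, arm = carrier (Willis)
classification: planetary set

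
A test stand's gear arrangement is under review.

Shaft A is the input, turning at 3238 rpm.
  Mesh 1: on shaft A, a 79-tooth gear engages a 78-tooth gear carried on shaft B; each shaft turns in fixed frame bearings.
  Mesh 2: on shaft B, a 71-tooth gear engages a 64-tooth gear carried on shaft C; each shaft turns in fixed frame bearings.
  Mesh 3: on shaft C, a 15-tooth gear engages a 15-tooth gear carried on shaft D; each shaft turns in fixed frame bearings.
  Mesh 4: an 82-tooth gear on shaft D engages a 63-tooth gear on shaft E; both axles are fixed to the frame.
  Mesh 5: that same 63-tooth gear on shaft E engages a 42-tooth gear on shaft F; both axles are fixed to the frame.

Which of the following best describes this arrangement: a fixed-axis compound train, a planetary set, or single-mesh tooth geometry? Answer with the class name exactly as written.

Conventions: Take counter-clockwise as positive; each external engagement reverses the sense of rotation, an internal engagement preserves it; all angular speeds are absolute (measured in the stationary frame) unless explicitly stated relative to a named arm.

class = fixed-axis compound train [5 meshes; 5 ratios multiply, 5 sense flips]
classification: fixed-axis compound train

fixed-axis compound train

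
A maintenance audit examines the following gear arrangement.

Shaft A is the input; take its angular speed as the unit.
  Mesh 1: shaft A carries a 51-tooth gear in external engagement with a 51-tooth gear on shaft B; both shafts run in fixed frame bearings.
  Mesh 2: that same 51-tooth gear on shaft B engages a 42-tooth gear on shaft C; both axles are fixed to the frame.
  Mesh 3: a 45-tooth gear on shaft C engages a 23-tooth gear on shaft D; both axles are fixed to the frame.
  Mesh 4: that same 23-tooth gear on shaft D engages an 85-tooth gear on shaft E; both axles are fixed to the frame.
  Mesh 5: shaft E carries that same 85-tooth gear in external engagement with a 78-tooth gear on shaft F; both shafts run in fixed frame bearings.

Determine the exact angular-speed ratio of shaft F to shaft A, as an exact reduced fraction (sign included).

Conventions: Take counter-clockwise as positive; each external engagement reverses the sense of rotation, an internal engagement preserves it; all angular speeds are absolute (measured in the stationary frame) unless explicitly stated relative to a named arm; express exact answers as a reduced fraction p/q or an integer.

class = fixed-axis compound train [5 meshes; 5 ratios multiply, 5 sense flips]
mesh 1 [51T→51T]: running ratio 1, sense −
mesh 2 [51T→42T]: running ratio 17/14, sense +
mesh 3 [45T→23T]: running ratio 765/322, sense −
mesh 4 [23T→85T]: running ratio 9/14, sense +
mesh 5 [85T→78T]: running ratio 255/364, sense −
ω_out/ω_in = -255/364

-255/364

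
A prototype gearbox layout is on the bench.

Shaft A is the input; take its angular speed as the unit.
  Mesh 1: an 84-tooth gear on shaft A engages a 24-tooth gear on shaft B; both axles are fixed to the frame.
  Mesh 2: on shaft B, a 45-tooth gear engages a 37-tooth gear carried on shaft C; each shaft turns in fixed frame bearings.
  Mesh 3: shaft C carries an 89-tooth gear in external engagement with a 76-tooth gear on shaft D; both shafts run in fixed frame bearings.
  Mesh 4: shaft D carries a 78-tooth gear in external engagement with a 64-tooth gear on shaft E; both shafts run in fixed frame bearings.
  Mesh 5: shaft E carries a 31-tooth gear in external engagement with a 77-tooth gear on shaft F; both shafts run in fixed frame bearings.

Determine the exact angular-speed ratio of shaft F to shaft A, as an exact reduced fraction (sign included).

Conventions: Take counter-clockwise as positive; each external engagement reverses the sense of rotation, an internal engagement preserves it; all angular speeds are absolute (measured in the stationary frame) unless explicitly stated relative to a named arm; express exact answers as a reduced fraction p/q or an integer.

class = fixed-axis compound train [5 meshes; 5 ratios multiply, 5 sense flips]
mesh 1 [84T→24T]: running ratio 7/2, sense −
mesh 2 [45T→37T]: running ratio 315/74, sense +
mesh 3 [89T→76T]: running ratio 28035/5624, sense −
mesh 4 [78T→64T]: running ratio 1093365/179968, sense +
mesh 5 [31T→77T]: running ratio 4842045/1979648, sense −
ω_out/ω_in = -4842045/1979648

-4842045/1979648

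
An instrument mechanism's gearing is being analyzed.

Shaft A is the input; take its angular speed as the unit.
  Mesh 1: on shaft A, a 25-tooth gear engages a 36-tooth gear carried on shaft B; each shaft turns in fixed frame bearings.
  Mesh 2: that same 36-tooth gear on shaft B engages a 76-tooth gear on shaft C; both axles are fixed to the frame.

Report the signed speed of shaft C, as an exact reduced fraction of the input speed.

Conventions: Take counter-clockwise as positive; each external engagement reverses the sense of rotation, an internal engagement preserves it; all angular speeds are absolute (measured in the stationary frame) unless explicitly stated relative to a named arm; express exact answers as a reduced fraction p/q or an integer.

25/76

2-mesh fixed-axis compound train (all bearings frame-fixed)
mesh 1 [25T→36T]: |ω|/ω_in = 1×25/36 = 25/36, sense flips to −
mesh 2 [36T→76T]: |ω|/ω_in = (25/36)×36/76 = 25/76, sense flips to +
signed output speed (× input speed) = 25/76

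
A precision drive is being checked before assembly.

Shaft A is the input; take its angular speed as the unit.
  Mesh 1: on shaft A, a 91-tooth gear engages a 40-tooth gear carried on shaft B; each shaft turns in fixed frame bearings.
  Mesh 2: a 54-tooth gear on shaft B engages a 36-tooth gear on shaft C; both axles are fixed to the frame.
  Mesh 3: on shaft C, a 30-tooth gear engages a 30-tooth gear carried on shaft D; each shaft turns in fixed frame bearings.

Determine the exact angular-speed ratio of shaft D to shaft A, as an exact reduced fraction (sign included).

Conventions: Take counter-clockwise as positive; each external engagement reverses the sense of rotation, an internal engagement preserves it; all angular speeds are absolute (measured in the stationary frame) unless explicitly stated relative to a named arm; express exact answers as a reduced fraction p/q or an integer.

-273/80

class = fixed-axis compound train [3 meshes; 3 ratios multiply, 3 sense flips]
mesh 1 [91T→40T]: running ratio 91/40, sense −
mesh 2 [54T→36T]: running ratio 273/80, sense +
mesh 3 [30T→30T]: running ratio 273/80, sense −
ω_out/ω_in = -273/80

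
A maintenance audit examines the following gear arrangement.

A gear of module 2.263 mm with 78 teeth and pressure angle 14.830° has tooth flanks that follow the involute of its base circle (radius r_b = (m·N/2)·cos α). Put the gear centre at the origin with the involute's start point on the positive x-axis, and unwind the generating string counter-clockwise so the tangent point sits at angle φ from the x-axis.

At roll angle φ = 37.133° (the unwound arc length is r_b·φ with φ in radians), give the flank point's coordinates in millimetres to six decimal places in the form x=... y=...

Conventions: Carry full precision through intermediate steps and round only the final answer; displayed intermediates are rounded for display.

class = single-mesh tooth geometry [base-circle involute, m = 2.263, 78T]
pitch radius r_p = m·N/2 = 2.263·78/2 = 88.257000
base radius r_b = r_p·cos α = 88.257000·cos 14.830° = 85.317116
roll angle φ = 37.133° = 0.64809311 rad
x = r_b·(cos φ + φ·sin φ) = 101.396744
y = r_b·(sin φ − φ·cos φ) = 7.421212

x=101.396744 y=7.421212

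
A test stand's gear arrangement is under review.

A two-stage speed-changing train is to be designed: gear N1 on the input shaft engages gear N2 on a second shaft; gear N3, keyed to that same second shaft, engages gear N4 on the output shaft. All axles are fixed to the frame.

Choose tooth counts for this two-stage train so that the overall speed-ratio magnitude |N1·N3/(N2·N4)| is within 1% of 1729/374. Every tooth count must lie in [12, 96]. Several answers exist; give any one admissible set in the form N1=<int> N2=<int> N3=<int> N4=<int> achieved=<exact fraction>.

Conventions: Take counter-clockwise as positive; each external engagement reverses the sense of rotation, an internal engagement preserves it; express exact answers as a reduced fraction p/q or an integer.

N1=19 N2=17 N3=91 N4=22 achieved=1729/374

class = fixed-axis compound train [2-stage, 1729/374 wanted]
target = 1729/374 in lowest terms: an exact hit needs N1·N3 = k·1729 and N2·N4 = k·374 for one integer k, every count in [12, 96]; additionally prefer no 1:1 stage (N1 ≠ N2, N3 ≠ N4)
k = 1: N1·N3 = 1729 = 19·91, N2·N4 = 374 = 17·22
achieved = 19·91/(17·22) = 1729/374; |achieved − target| = 0 ≤ 1729/37400 ✓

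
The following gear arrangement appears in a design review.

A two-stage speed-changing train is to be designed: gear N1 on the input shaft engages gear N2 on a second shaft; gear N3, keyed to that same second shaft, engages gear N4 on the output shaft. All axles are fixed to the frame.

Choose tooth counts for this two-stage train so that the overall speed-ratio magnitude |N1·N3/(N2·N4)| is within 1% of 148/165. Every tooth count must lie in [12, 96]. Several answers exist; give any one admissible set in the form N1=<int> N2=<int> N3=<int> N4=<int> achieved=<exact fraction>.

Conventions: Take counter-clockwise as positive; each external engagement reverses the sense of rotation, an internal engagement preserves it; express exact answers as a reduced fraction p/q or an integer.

class = fixed-axis compound train [2-stage, 148/165 wanted]
target = 148/165 in lowest terms: an exact hit needs N1·N3 = k·148 and N2·N4 = k·165 for one integer k, every count in [12, 96]; additionally prefer no 1:1 stage (N1 ≠ N2, N3 ≠ N4)
k = 1…2: no 1:1-free in-range split of k·148 and k·165 into factor pairs; take k = 3
k = 3: N1·N3 = 444 = 12·37, N2·N4 = 495 = 15·33
achieved = 12·37/(15·33) = 148/165; |achieved − target| = 0 ≤ 37/4125 ✓

N1=12 N2=15 N3=37 N4=33 achieved=148/165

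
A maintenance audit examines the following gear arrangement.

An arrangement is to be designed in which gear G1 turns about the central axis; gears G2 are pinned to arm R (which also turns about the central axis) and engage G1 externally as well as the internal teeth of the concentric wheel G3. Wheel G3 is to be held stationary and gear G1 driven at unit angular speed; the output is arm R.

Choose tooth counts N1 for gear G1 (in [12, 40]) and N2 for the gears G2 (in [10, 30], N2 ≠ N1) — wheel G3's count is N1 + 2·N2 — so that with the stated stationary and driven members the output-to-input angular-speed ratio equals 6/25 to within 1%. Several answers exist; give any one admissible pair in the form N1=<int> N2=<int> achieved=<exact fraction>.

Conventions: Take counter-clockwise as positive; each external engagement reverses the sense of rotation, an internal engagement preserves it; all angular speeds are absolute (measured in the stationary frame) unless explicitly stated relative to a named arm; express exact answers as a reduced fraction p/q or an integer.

planetary set to be sized for 6/25 (Willis relation)
Willis with ω_ring = 0: ω_arm/ω_sun = N1/(N1+N3); set equal to 6/25  ⇒  N3/N1 = 1/(6/25) − 1 = 19/6
N3 = N1 + 2·N2  ⇒  N2/N1 = (N3/N1 − 1)/2 = (19/6 − 1)/2 = 13/12
smallest multiple with N1 ≥ 12 and N2 ≥ 10: k = 1  ⇒  N1 = 1·12 = 12, N2 = 1·13 = 13 (N1 ≤ 40, N2 ≤ 30, N2 ≠ N1 ✓), N3 = 12 + 2·13 = 38
check: N1/(N1+N3) with N1 = 12, N3 = 38 gives 6/25; |achieved − target| = 0 ≤ 3/1250 ✓

N1=12 N2=13 achieved=6/25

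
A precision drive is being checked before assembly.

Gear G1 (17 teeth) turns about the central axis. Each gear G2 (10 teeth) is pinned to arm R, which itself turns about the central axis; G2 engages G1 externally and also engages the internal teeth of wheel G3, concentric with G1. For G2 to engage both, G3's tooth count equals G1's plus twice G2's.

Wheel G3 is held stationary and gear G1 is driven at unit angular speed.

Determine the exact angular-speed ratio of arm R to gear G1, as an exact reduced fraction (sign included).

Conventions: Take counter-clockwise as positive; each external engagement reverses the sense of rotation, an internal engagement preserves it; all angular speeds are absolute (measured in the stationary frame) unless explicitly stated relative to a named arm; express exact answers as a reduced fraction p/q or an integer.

class = planetary set [G3 = 17+2·10 = 37; Willis about the carrier]
ring teeth: 17 + 2·10 = 37
17(ω_sun−ω_arm) = −37(ω_ring−ω_arm),  ω_ring = 0, ω_sun = 1
17(1−ω_arm) = −37(0−ω_arm)  ⇒  54·ω_arm = 17  ⇒  ω_arm = 17/54
ω_out/ω_in = 17/54

17/54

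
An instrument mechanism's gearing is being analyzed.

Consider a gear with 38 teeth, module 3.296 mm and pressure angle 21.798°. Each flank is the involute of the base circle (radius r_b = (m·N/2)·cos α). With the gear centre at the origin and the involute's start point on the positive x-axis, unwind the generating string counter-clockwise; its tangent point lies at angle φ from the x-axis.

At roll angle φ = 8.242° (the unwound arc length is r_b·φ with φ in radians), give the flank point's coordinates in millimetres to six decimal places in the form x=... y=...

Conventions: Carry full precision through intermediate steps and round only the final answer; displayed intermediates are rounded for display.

x=58.744805 y=0.057575

topology: single-mesh involute geometry — m = 3.296, N = 38
pitch radius r_p = m·N/2 = 3.296·38/2 = 62.624000
base radius r_b = r_p·cos α = 62.624000·cos 21.798° = 58.146308
roll angle φ = 8.242° = 0.14385004 rad
x = r_b·(cos φ + φ·sin φ) = 58.744805
y = r_b·(sin φ − φ·cos φ) = 0.057575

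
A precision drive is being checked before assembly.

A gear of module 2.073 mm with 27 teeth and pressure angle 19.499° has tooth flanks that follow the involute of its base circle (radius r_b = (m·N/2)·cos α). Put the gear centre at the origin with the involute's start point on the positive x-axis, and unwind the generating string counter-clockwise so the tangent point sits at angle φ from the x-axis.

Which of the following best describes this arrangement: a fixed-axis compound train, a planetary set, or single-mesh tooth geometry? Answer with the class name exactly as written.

recognized (one wheel, involute flank): single-mesh tooth geometry, m = 2.073, N = 27
classification: single-mesh tooth geometry

single-mesh tooth geometry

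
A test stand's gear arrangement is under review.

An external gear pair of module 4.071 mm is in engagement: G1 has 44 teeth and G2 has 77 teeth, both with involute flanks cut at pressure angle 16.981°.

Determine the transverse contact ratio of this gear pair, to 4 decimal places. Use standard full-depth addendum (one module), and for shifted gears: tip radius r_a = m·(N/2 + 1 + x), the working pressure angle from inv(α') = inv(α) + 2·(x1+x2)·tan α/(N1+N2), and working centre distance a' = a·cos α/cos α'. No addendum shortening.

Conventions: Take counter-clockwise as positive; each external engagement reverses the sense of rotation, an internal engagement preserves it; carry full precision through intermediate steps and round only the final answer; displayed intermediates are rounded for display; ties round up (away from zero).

single-mesh involute tooth geometry (44T engaging 77T at module 4.071)
base radii: r_b1 = 85.657245, r_b2 = 149.900179
tip radii: r_a1 = 93.633000, r_a2 = 160.804500
no profile shift: α' = α, a' = a
action lengths: √(r_a1²−r_b1²) = 37.815011, √(r_a2²−r_b2²) = 58.206731
base pitch p_b = π·m·cos α = 12.231826
CR = (37.815011 + 58.206731 − 246.295500·sin 16.98100°)/12.231826 = 1.969454
contact ratio ≈ 1.9695

1.9695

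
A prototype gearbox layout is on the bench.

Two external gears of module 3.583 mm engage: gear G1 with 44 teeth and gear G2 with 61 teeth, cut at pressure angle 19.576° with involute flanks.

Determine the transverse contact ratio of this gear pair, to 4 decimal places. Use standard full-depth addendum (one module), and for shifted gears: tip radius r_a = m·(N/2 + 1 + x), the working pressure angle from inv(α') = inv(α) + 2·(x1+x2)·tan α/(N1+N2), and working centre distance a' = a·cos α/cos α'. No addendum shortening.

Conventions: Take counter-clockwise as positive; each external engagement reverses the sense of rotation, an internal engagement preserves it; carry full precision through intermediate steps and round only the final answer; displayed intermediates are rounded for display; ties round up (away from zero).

1.7828

single-mesh involute tooth geometry (44T engaging 61T at module 3.583)
base radii: r_b1 = 74.269690, r_b2 = 102.964798
tip radii: r_a1 = 82.409000, r_a2 = 112.864500
no profile shift: α' = α, a' = a
action lengths: √(r_a1²−r_b1²) = 35.710732, √(r_a2²−r_b2²) = 46.223865
base pitch p_b = π·m·cos α = 10.605687
CR = (35.710732 + 46.223865 − 188.107500·sin 19.57600°)/10.605687 = 1.782805
contact ratio ≈ 1.7828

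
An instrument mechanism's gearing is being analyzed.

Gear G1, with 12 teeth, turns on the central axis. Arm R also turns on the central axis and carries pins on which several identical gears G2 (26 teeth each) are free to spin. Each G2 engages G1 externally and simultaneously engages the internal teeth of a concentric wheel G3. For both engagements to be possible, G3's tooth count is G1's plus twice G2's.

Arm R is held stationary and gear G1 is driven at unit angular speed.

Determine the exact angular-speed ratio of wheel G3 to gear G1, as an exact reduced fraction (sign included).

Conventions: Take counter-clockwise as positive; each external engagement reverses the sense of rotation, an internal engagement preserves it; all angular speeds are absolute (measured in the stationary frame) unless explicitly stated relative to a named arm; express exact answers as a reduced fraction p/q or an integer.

-3/16

planetary set (12T centre, 26T on arm, 64T internal) — Willis relation
ring teeth: 12 + 2·26 = 64
12(ω_sun−ω_arm) = −64(ω_ring−ω_arm),  ω_arm = 0, ω_sun = 1
ω_ring = 0 − (12/64)(1−0) = -3/16
ω_out/ω_in = -3/16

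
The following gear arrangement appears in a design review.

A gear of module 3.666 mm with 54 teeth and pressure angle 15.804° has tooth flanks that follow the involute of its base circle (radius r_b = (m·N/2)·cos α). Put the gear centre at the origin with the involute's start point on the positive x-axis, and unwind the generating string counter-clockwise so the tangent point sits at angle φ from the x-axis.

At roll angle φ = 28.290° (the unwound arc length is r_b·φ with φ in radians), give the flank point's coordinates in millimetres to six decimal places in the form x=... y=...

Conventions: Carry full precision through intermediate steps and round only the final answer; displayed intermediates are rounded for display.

x=106.151783 y=3.729116

single-mesh involute tooth geometry (54T wheel at module 3.666)
pitch radius r_p = m·N/2 = 3.666·54/2 = 98.982000
base radius r_b = r_p·cos α = 98.982000·cos 15.804° = 95.240380
roll angle φ = 28.290° = 0.49375365 rad
x = r_b·(cos φ + φ·sin φ) = 106.151783
y = r_b·(sin φ − φ·cos φ) = 3.729116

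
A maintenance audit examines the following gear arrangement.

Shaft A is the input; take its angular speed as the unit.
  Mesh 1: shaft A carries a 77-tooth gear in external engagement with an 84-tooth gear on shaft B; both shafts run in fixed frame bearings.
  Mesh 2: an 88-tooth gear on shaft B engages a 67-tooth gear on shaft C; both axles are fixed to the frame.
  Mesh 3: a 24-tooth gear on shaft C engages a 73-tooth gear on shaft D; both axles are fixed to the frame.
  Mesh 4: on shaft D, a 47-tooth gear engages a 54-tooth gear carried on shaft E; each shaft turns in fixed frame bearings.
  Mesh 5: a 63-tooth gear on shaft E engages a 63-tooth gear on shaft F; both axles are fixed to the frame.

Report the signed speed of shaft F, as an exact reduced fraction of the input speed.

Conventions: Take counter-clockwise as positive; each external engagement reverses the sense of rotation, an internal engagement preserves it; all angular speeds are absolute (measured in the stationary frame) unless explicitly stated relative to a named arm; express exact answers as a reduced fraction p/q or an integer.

-45496/132057

5-mesh fixed-axis compound train (all bearings frame-fixed)
mesh 1 [77T→84T]: |ω|/ω_in = 1×77/84 = 11/12, sense flips to −
mesh 2 [88T→67T]: |ω|/ω_in = (11/12)×88/67 = 242/201, sense flips to +
mesh 3 [24T→73T]: |ω|/ω_in = (242/201)×24/73 = 1936/4891, sense flips to −
mesh 4 [47T→54T]: |ω|/ω_in = (1936/4891)×47/54 = 45496/132057, sense flips to +
mesh 5 [63T→63T]: |ω|/ω_in = (45496/132057)×63/63 = 45496/132057, sense flips to −
signed output speed (× input speed) = -45496/132057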